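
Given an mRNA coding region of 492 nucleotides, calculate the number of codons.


codons = nucleotides / 3
codons = 492 / 3 = 164

164


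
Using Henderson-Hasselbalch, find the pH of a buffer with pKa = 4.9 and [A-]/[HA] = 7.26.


pH = pKa + log10([A-]/[HA])
pH = 4.9 + log10(7.26)
pH = 5.7609

5.7609


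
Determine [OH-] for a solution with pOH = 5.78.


[OH-] = 10^(-pOH)
[OH-] = 10^(-5.78)
[OH-] = 1.660e-06 M

1.660e-06 M


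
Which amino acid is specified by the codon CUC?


Standard genetic code lookup.
Codon CUC -> Leu

Leu


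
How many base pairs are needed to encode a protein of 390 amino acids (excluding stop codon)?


Each amino acid = 1 codon = 3 bp
bp = 390 * 3 = 1170 bp

1170 bp


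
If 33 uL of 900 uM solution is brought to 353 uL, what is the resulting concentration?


C2 = C1 * V1 / V2
C2 = 900 * 33 / 353
C2 = 84.136 uM

84.136 uM


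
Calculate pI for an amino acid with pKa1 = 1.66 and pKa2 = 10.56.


pI = (pKa1 + pKa2) / 2
pI = (1.66 + 10.56) / 2
pI = 6.11

6.11


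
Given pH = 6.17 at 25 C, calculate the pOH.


pOH = 14 - pH
pOH = 14 - 6.17
pOH = 7.83

7.83


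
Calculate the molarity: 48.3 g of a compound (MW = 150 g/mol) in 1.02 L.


C = (mass / MW) / volume
C = (48.3 / 150) / 1.02
C = 0.3157 M

0.3157 M


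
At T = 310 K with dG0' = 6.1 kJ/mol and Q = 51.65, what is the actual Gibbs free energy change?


dG = dG0' + RT * ln(Q) / 1000
dG = 6.1 + 8.314 * 310 * ln(51.65) / 1000
dG = 16.2663 kJ/mol

16.2663 kJ/mol


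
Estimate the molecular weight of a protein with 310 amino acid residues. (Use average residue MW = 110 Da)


MW = n_residues * 110 Da
MW = 310 * 110
MW = 34100 Da

34100 Da


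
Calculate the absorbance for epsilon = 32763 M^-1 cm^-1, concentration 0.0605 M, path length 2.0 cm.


A = epsilon * c * l
A = 32763 * 0.0605 * 2.0
A = 3964.323

3964.323


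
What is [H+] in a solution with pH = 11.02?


[H+] = 10^(-pH)
[H+] = 10^(-11.02)
[H+] = 9.550e-12 M

9.550e-12 M


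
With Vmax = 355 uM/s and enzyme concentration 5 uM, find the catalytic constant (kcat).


kcat = Vmax / [E]t
kcat = 355 / 5
kcat = 71.0 s^-1

71.0 s^-1


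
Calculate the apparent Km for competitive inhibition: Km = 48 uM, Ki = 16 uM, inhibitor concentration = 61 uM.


Km_app = Km * (1 + [I]/Ki)
Km_app = 48 * (1 + 61/16)
Km_app = 231.0 uM

231.0 uM


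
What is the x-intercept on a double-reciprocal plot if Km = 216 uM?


x-intercept = -1/Km
= -1/216
= -0.0046 1/uM

-0.0046 1/uM


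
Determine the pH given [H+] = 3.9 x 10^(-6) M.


pH = -log10([H+])
pH = -log10(3.9 x 10^(-6))
pH = 5.4089

5.4089


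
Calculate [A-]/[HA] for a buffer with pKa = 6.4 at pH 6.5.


[A-]/[HA] = 10^(pH - pKa)
= 10^(6.5 - 6.4)
= 1.2589

1.2589


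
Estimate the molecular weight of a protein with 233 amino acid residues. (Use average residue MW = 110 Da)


MW = n_residues * 110 Da
MW = 233 * 110
MW = 25630 Da

25630 Da


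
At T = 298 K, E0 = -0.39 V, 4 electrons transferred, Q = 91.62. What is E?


E = E0 - (RT/nF) * ln(Q)
E = -0.39 - (8.314 * 298 / (4 * 96485)) * ln(91.62)
E = -0.419 V

-0.419 V


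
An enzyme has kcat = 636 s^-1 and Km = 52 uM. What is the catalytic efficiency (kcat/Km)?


Catalytic efficiency = kcat / Km
= 636 / 52
= 12.2308 uM^-1*s^-1

12.2308 uM^-1*s^-1


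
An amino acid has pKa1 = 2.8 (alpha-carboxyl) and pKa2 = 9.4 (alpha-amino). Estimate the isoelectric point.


pI = (pKa1 + pKa2) / 2
pI = (2.8 + 9.4) / 2
pI = 6.1

6.1


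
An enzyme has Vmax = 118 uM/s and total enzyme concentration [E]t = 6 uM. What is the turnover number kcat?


kcat = Vmax / [E]t
kcat = 118 / 6
kcat = 19.6667 s^-1

19.6667 s^-1


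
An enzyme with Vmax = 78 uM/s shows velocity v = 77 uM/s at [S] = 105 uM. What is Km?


Km = [S] * (Vmax - v) / v
Km = 105 * (78 - 77) / 77
Km = 1.3636 uM

1.3636 uM


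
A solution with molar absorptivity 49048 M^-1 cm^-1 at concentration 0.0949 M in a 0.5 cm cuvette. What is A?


A = epsilon * c * l
A = 49048 * 0.0949 * 0.5
A = 2327.3276

2327.3276


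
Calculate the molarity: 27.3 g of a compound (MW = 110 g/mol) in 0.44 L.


C = (mass / MW) / volume
C = (27.3 / 110) / 0.44
C = 0.564 M

0.564 M


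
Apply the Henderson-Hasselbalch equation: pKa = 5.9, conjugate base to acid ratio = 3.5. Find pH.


pH = pKa + log10([A-]/[HA])
pH = 5.9 + log10(3.5)
pH = 6.4441

6.4441


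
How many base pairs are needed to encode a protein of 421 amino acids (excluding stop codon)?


Each amino acid = 1 codon = 3 bp
bp = 421 * 3 = 1263 bp

1263 bp


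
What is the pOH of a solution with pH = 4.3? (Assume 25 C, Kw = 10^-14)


pOH = 14 - pH
pOH = 14 - 4.3
pOH = 9.7

9.7


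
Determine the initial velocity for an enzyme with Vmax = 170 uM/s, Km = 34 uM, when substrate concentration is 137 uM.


v = Vmax * [S] / (Km + [S])
v = 170 * 137 / (34 + 137)
v = 136.1988 uM/s

136.1988 uM/s


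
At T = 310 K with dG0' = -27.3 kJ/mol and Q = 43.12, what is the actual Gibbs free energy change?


dG = dG0' + RT * ln(Q) / 1000
dG = -27.3 + 8.314 * 310 * ln(43.12) / 1000
dG = -17.5989 kJ/mol

-17.5989 kJ/mol


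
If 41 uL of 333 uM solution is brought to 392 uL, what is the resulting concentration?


C2 = C1 * V1 / V2
C2 = 333 * 41 / 392
C2 = 34.8291 uM

34.8291 uM


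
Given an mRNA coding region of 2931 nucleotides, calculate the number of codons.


codons = nucleotides / 3
codons = 2931 / 3 = 977

977


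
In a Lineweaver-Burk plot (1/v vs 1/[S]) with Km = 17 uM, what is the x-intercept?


x-intercept = -1/Km
= -1/17
= -0.0588 1/uM

-0.0588 1/uM


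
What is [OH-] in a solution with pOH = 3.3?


[OH-] = 10^(-pOH)
[OH-] = 10^(-3.3)
[OH-] = 5.012e-04 M

5.012e-04 M


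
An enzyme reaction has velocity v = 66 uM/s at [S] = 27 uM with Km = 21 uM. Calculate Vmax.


Vmax = v * (Km + [S]) / [S]
Vmax = 66 * (21 + 27) / 27
Vmax = 117.3333 uM/s

117.3333 uM/s


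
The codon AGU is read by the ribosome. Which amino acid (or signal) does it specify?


Standard genetic code lookup.
Codon AGU -> Ser

Ser


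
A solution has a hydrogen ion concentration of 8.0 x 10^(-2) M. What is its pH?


pH = -log10([H+])
pH = -log10(8.0 x 10^(-2))
pH = 1.0969

1.0969


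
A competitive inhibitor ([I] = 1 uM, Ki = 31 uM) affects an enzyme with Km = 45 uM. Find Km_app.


Km_app = Km * (1 + [I]/Ki)
Km_app = 45 * (1 + 1/31)
Km_app = 46.4516 uM

46.4516 uM


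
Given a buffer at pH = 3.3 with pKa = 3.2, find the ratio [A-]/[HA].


[A-]/[HA] = 10^(pH - pKa)
= 10^(3.3 - 3.2)
= 1.2589

1.2589


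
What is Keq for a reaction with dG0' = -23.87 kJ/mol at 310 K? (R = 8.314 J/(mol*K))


Keq = exp(-dG0 * 1000 / (R * T))
Keq = exp(-(-23.87) * 1000 / (8.314 * 310))
Keq = 10524.7684

10524.7684


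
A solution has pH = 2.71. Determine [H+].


[H+] = 10^(-pH)
[H+] = 10^(-2.71)
[H+] = 0.0019 M

0.0019 M


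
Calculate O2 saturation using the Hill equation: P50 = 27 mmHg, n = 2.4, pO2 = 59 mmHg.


Y = pO2^n / (P50^n + pO2^n)
Y = 59^2.4 / (27^2.4 + 59^2.4)
Y = 86.72%

86.72%


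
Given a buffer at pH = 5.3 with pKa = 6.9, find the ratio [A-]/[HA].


[A-]/[HA] = 10^(pH - pKa)
= 10^(5.3 - 6.9)
= 0.0251

0.0251


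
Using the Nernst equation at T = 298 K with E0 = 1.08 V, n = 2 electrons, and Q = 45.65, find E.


E = E0 - (RT/nF) * ln(Q)
E = 1.08 - (8.314 * 298 / (2 * 96485)) * ln(45.65)
E = 1.0309 V

1.0309 V


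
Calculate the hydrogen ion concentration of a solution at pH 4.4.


[H+] = 10^(-pH)
[H+] = 10^(-4.4)
[H+] = 3.981e-05 M

3.981e-05 M


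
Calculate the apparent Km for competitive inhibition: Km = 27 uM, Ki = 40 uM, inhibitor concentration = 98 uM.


Km_app = Km * (1 + [I]/Ki)
Km_app = 27 * (1 + 98/40)
Km_app = 93.15 uM

93.15 uM


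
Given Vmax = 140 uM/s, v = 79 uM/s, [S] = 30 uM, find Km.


Km = [S] * (Vmax - v) / v
Km = 30 * (140 - 79) / 79
Km = 23.1646 uM

23.1646 uM


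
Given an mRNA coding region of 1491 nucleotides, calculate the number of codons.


codons = nucleotides / 3
codons = 1491 / 3 = 497

497


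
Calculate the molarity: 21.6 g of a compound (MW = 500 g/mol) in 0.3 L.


C = (mass / MW) / volume
C = (21.6 / 500) / 0.3
C = 0.144 M

0.144 M


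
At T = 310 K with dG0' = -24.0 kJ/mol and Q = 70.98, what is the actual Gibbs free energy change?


dG = dG0' + RT * ln(Q) / 1000
dG = -24.0 + 8.314 * 310 * ln(70.98) / 1000
dG = -13.0144 kJ/mol

-13.0144 kJ/mol


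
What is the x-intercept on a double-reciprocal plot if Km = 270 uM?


x-intercept = -1/Km
= -1/270
= -0.0037 1/uM

-0.0037 1/uM


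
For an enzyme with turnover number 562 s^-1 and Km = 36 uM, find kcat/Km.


Catalytic efficiency = kcat / Km
= 562 / 36
= 15.6111 uM^-1*s^-1

15.6111 uM^-1*s^-1


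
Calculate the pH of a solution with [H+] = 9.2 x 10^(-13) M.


pH = -log10([H+])
pH = -log10(9.2 x 10^(-13))
pH = 12.0362

12.0362


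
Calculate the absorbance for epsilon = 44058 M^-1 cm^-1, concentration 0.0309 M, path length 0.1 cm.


A = epsilon * c * l
A = 44058 * 0.0309 * 0.1
A = 136.1392

136.1392


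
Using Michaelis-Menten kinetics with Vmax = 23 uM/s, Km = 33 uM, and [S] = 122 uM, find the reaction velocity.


v = Vmax * [S] / (Km + [S])
v = 23 * 122 / (33 + 122)
v = 18.1032 uM/s

18.1032 uM/s


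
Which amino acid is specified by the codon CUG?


Standard genetic code lookup.
Codon CUG -> Leu

Leu


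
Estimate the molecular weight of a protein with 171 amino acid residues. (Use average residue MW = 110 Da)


MW = n_residues * 110 Da
MW = 171 * 110
MW = 18810 Da

18810 Da


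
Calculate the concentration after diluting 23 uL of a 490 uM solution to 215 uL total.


C2 = C1 * V1 / V2
C2 = 490 * 23 / 215
C2 = 52.4186 uM

52.4186 uM


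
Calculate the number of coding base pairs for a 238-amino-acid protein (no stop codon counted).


Each amino acid = 1 codon = 3 bp
bp = 238 * 3 = 714 bp

714 bp


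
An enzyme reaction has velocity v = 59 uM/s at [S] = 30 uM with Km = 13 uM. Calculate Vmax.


Vmax = v * (Km + [S]) / [S]
Vmax = 59 * (13 + 30) / 30
Vmax = 84.5667 uM/s

84.5667 uM/s


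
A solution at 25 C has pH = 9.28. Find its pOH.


pOH = 14 - pH
pOH = 14 - 9.28
pOH = 4.72

4.72


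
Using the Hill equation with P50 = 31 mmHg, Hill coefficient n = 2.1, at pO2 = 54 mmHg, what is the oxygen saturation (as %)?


Y = pO2^n / (P50^n + pO2^n)
Y = 54^2.1 / (31^2.1 + 54^2.1)
Y = 76.23%

76.23%


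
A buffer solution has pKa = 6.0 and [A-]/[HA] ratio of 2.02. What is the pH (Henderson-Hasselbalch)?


pH = pKa + log10([A-]/[HA])
pH = 6.0 + log10(2.02)
pH = 6.3054

6.3054


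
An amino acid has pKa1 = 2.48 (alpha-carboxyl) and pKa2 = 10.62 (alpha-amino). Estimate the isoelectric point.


pI = (pKa1 + pKa2) / 2
pI = (2.48 + 10.62) / 2
pI = 6.55

6.55


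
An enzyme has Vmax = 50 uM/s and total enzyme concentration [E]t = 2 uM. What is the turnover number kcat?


kcat = Vmax / [E]t
kcat = 50 / 2
kcat = 25.0 s^-1

25.0 s^-1


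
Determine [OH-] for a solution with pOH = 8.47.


[OH-] = 10^(-pOH)
[OH-] = 10^(-8.47)
[OH-] = 3.388e-09 M

3.388e-09 M


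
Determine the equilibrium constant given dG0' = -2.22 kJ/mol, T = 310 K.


Keq = exp(-dG0 * 1000 / (R * T))
Keq = exp(-(-2.22) * 1000 / (8.314 * 310))
Keq = 2.3664

2.3664


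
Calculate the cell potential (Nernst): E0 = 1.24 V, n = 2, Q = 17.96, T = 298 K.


E = E0 - (RT/nF) * ln(Q)
E = 1.24 - (8.314 * 298 / (2 * 96485)) * ln(17.96)
E = 1.2029 V

1.2029 V


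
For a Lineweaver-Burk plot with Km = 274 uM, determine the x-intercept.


x-intercept = -1/Km
= -1/274
= -0.0036 1/uM

-0.0036 1/uM


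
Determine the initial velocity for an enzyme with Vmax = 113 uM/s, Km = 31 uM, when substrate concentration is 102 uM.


v = Vmax * [S] / (Km + [S])
v = 113 * 102 / (31 + 102)
v = 86.6617 uM/s

86.6617 uM/s


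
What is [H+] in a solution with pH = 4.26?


[H+] = 10^(-pH)
[H+] = 10^(-4.26)
[H+] = 5.495e-05 M

5.495e-05 M


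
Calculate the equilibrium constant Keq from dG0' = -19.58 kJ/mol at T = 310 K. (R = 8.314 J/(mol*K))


Keq = exp(-dG0 * 1000 / (R * T))
Keq = exp(-(-19.58) * 1000 / (8.314 * 310))
Keq = 1992.1701

1992.1701


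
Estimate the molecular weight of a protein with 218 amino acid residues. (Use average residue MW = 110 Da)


MW = n_residues * 110 Da
MW = 218 * 110
MW = 23980 Da

23980 Da


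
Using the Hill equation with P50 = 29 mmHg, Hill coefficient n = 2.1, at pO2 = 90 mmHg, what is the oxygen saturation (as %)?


Y = pO2^n / (P50^n + pO2^n)
Y = 90^2.1 / (29^2.1 + 90^2.1)
Y = 91.52%

91.52%


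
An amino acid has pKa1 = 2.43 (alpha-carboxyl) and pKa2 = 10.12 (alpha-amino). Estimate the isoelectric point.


pI = (pKa1 + pKa2) / 2
pI = (2.43 + 10.12) / 2
pI = 6.275

6.275


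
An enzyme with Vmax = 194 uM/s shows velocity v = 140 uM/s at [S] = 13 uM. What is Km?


Km = [S] * (Vmax - v) / v
Km = 13 * (194 - 140) / 140
Km = 5.0143 uM

5.0143 uM


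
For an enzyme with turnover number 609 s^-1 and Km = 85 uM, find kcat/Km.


Catalytic efficiency = kcat / Km
= 609 / 85
= 7.1647 uM^-1*s^-1

7.1647 uM^-1*s^-1


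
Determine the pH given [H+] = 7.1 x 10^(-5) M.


pH = -log10([H+])
pH = -log10(7.1 x 10^(-5))
pH = 4.1487

4.1487


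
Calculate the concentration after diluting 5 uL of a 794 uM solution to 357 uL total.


C2 = C1 * V1 / V2
C2 = 794 * 5 / 357
C2 = 11.1204 uM

11.1204 uM


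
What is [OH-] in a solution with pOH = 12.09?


[OH-] = 10^(-pOH)
[OH-] = 10^(-12.09)
[OH-] = 8.128e-13 M

8.128e-13 M


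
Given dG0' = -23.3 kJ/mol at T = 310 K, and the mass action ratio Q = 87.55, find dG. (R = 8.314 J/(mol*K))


dG = dG0' + RT * ln(Q) / 1000
dG = -23.3 + 8.314 * 310 * ln(87.55) / 1000
dG = -11.7736 kJ/mol

-11.7736 kJ/mol


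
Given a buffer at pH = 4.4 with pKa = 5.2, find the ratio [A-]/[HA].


[A-]/[HA] = 10^(pH - pKa)
= 10^(4.4 - 5.2)
= 0.1585

0.1585


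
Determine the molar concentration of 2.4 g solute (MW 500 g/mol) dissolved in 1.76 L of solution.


C = (mass / MW) / volume
C = (2.4 / 500) / 1.76
C = 0.0027 M

0.0027 M


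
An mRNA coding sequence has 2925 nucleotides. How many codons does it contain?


codons = nucleotides / 3
codons = 2925 / 3 = 975

975


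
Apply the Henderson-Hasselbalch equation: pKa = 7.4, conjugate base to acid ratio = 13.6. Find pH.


pH = pKa + log10([A-]/[HA])
pH = 7.4 + log10(13.6)
pH = 8.5335

8.5335


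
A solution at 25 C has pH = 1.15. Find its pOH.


pOH = 14 - pH
pOH = 14 - 1.15
pOH = 12.85

12.85


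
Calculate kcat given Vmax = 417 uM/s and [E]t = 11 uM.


kcat = Vmax / [E]t
kcat = 417 / 11
kcat = 37.9091 s^-1

37.9091 s^-1


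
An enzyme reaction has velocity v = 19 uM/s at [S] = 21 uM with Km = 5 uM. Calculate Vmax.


Vmax = v * (Km + [S]) / [S]
Vmax = 19 * (5 + 21) / 21
Vmax = 23.5238 uM/s

23.5238 uM/s


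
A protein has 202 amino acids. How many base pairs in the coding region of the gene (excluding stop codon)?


Each amino acid = 1 codon = 3 bp
bp = 202 * 3 = 606 bp

606 bp


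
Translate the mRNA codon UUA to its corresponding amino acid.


Standard genetic code lookup.
Codon UUA -> Leu

Leu


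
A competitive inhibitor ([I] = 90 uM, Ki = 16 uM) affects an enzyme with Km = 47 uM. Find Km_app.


Km_app = Km * (1 + [I]/Ki)
Km_app = 47 * (1 + 90/16)
Km_app = 311.375 uM

311.375 uM


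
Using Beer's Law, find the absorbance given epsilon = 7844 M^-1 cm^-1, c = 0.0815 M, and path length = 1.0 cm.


A = epsilon * c * l
A = 7844 * 0.0815 * 1.0
A = 639.286

639.286


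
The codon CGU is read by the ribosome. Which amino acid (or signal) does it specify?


Standard genetic code lookup.
Codon CGU -> Arg

Arg


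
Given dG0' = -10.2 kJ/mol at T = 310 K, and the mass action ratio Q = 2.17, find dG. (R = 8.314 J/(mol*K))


dG = dG0' + RT * ln(Q) / 1000
dG = -10.2 + 8.314 * 310 * ln(2.17) / 1000
dG = -8.2033 kJ/mol

-8.2033 kJ/mol


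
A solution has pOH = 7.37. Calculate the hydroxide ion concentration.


[OH-] = 10^(-pOH)
[OH-] = 10^(-7.37)
[OH-] = 4.266e-08 M

4.266e-08 M


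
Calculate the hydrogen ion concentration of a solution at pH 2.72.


[H+] = 10^(-pH)
[H+] = 10^(-2.72)
[H+] = 0.0019 M

0.0019 M


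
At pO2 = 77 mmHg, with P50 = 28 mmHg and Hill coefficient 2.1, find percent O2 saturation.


Y = pO2^n / (P50^n + pO2^n)
Y = 77^2.1 / (28^2.1 + 77^2.1)
Y = 89.32%

89.32%


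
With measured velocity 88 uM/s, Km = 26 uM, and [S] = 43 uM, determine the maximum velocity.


Vmax = v * (Km + [S]) / [S]
Vmax = 88 * (26 + 43) / 43
Vmax = 141.2093 uM/s

141.2093 uM/s


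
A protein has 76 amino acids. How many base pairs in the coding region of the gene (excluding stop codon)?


Each amino acid = 1 codon = 3 bp
bp = 76 * 3 = 228 bp

228 bp


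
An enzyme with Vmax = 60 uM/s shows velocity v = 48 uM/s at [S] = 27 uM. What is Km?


Km = [S] * (Vmax - v) / v
Km = 27 * (60 - 48) / 48
Km = 6.75 uM

6.75 uM


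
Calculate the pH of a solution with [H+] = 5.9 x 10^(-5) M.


pH = -log10([H+])
pH = -log10(5.9 x 10^(-5))
pH = 4.2291

4.2291


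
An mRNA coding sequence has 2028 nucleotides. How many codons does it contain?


codons = nucleotides / 3
codons = 2028 / 3 = 676

676


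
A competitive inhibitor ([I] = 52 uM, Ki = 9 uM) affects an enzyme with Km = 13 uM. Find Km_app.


Km_app = Km * (1 + [I]/Ki)
Km_app = 13 * (1 + 52/9)
Km_app = 88.1111 uM

88.1111 uM


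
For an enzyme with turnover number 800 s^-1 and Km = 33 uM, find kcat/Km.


Catalytic efficiency = kcat / Km
= 800 / 33
= 24.2424 uM^-1*s^-1

24.2424 uM^-1*s^-1


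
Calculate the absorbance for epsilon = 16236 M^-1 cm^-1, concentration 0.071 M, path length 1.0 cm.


A = epsilon * c * l
A = 16236 * 0.071 * 1.0
A = 1152.756

1152.756


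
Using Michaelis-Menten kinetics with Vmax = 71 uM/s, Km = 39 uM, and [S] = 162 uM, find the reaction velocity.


v = Vmax * [S] / (Km + [S])
v = 71 * 162 / (39 + 162)
v = 57.2239 uM/s

57.2239 uM/s


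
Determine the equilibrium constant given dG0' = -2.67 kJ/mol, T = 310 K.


Keq = exp(-dG0 * 1000 / (R * T))
Keq = exp(-(-2.67) * 1000 / (8.314 * 310))
Keq = 2.8178

2.8178


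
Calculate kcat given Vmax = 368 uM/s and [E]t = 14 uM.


kcat = Vmax / [E]t
kcat = 368 / 14
kcat = 26.2857 s^-1

26.2857 s^-1


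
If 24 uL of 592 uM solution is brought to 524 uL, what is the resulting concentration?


C2 = C1 * V1 / V2
C2 = 592 * 24 / 524
C2 = 27.1145 uM

27.1145 uM


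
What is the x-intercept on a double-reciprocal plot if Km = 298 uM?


x-intercept = -1/Km
= -1/298
= -0.0034 1/uM

-0.0034 1/uM


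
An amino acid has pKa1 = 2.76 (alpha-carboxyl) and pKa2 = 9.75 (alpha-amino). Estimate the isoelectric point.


pI = (pKa1 + pKa2) / 2
pI = (2.76 + 9.75) / 2
pI = 6.255

6.255


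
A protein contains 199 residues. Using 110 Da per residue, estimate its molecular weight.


MW = n_residues * 110 Da
MW = 199 * 110
MW = 21890 Da

21890 Da


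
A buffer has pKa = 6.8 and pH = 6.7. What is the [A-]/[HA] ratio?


[A-]/[HA] = 10^(pH - pKa)
= 10^(6.7 - 6.8)
= 0.7943

0.7943


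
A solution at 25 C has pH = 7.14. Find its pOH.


pOH = 14 - pH
pOH = 14 - 7.14
pOH = 6.86

6.86


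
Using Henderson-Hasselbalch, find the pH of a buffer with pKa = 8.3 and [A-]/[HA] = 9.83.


pH = pKa + log10([A-]/[HA])
pH = 8.3 + log10(9.83)
pH = 9.2926

9.2926


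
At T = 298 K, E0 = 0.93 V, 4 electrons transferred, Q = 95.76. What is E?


E = E0 - (RT/nF) * ln(Q)
E = 0.93 - (8.314 * 298 / (4 * 96485)) * ln(95.76)
E = 0.9007 V

0.9007 V


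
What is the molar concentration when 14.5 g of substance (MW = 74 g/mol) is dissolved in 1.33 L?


C = (mass / MW) / volume
C = (14.5 / 74) / 1.33
C = 0.1473 M

0.1473 M


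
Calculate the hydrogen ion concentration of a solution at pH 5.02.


[H+] = 10^(-pH)
[H+] = 10^(-5.02)
[H+] = 9.550e-06 M

9.550e-06 M


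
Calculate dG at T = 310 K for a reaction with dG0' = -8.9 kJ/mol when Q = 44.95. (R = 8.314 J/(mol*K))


dG = dG0' + RT * ln(Q) / 1000
dG = -8.9 + 8.314 * 310 * ln(44.95) / 1000
dG = 0.9082 kJ/mol

0.9082 kJ/mol


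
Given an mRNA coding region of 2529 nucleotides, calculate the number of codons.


codons = nucleotides / 3
codons = 2529 / 3 = 843

843


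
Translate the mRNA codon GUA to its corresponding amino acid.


Standard genetic code lookup.
Codon GUA -> Val

Val


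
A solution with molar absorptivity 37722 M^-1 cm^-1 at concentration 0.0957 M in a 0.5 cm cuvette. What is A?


A = epsilon * c * l
A = 37722 * 0.0957 * 0.5
A = 1804.9977

1804.9977


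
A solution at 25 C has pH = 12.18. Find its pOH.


pOH = 14 - pH
pOH = 14 - 12.18
pOH = 1.82

1.82


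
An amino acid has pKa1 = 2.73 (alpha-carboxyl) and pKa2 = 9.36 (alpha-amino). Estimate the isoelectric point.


pI = (pKa1 + pKa2) / 2
pI = (2.73 + 9.36) / 2
pI = 6.045

6.045


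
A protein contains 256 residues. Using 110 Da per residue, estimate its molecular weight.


MW = n_residues * 110 Da
MW = 256 * 110
MW = 28160 Da

28160 Da


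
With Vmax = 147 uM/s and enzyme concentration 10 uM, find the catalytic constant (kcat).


kcat = Vmax / [E]t
kcat = 147 / 10
kcat = 14.7 s^-1

14.7 s^-1


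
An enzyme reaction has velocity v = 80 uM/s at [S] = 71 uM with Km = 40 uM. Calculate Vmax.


Vmax = v * (Km + [S]) / [S]
Vmax = 80 * (40 + 71) / 71
Vmax = 125.0704 uM/s

125.0704 uM/s


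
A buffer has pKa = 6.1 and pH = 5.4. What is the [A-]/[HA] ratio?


[A-]/[HA] = 10^(pH - pKa)
= 10^(5.4 - 6.1)
= 0.1995

0.1995


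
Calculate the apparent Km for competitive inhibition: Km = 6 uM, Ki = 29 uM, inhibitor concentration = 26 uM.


Km_app = Km * (1 + [I]/Ki)
Km_app = 6 * (1 + 26/29)
Km_app = 11.3793 uM

11.3793 uM


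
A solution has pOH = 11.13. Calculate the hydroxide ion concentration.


[OH-] = 10^(-pOH)
[OH-] = 10^(-11.13)
[OH-] = 7.413e-12 M

7.413e-12 M


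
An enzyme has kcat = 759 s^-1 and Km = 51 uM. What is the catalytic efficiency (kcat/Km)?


Catalytic efficiency = kcat / Km
= 759 / 51
= 14.8824 uM^-1*s^-1

14.8824 uM^-1*s^-1


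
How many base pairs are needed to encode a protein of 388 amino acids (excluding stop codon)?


Each amino acid = 1 codon = 3 bp
bp = 388 * 3 = 1164 bp

1164 bp


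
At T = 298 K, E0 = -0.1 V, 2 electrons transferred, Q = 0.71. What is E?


E = E0 - (RT/nF) * ln(Q)
E = -0.1 - (8.314 * 298 / (2 * 96485)) * ln(0.71)
E = -0.0956 V

-0.0956 V


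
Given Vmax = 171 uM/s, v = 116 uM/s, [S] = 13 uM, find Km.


Km = [S] * (Vmax - v) / v
Km = 13 * (171 - 116) / 116
Km = 6.1638 uM

6.1638 uM


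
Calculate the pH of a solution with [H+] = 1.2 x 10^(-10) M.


pH = -log10([H+])
pH = -log10(1.2 x 10^(-10))
pH = 9.9208

9.9208


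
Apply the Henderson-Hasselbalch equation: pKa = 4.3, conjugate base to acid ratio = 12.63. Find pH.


pH = pKa + log10([A-]/[HA])
pH = 4.3 + log10(12.63)
pH = 5.4014

5.4014


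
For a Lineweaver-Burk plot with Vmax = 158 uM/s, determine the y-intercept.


y-intercept = 1/Vmax
= 1/158
= 0.0063 s/uM

0.0063 s/uM


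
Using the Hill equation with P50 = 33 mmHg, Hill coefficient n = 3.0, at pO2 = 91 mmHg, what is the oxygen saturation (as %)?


Y = pO2^n / (P50^n + pO2^n)
Y = 91^3.0 / (33^3.0 + 91^3.0)
Y = 95.45%

95.45%


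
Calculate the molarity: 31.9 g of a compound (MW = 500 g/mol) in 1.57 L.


C = (mass / MW) / volume
C = (31.9 / 500) / 1.57
C = 0.0406 M

0.0406 M


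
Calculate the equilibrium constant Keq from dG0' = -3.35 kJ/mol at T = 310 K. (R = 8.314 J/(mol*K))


Keq = exp(-dG0 * 1000 / (R * T))
Keq = exp(-(-3.35) * 1000 / (8.314 * 310))
Keq = 3.6685

3.6685


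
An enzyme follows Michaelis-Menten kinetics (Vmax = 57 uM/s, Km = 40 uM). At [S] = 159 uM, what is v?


v = Vmax * [S] / (Km + [S])
v = 57 * 159 / (40 + 159)
v = 45.5427 uM/s

45.5427 uM/s


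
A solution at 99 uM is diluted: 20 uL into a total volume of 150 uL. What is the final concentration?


C2 = C1 * V1 / V2
C2 = 99 * 20 / 150
C2 = 13.2 uM

13.2 uM


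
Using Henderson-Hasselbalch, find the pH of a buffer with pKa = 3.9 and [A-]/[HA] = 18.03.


pH = pKa + log10([A-]/[HA])
pH = 3.9 + log10(18.03)
pH = 5.156

5.156


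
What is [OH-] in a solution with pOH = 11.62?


[OH-] = 10^(-pOH)
[OH-] = 10^(-11.62)
[OH-] = 2.399e-12 M

2.399e-12 M


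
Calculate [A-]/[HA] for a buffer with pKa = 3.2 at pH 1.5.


[A-]/[HA] = 10^(pH - pKa)
= 10^(1.5 - 3.2)
= 0.02

0.02


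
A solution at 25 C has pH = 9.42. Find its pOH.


pOH = 14 - pH
pOH = 14 - 9.42
pOH = 4.58

4.58


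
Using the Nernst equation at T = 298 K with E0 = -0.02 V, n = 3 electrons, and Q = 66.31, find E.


E = E0 - (RT/nF) * ln(Q)
E = -0.02 - (8.314 * 298 / (3 * 96485)) * ln(66.31)
E = -0.0559 V

-0.0559 V


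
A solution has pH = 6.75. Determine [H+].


[H+] = 10^(-pH)
[H+] = 10^(-6.75)
[H+] = 1.778e-07 M

1.778e-07 M


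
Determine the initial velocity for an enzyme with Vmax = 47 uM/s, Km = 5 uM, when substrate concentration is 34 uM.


v = Vmax * [S] / (Km + [S])
v = 47 * 34 / (5 + 34)
v = 40.9744 uM/s

40.9744 uM/s


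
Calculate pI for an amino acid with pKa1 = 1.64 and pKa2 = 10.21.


pI = (pKa1 + pKa2) / 2
pI = (1.64 + 10.21) / 2
pI = 5.925

5.925


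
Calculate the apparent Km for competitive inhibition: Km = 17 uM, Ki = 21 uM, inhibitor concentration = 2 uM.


Km_app = Km * (1 + [I]/Ki)
Km_app = 17 * (1 + 2/21)
Km_app = 18.619 uM

18.619 uM


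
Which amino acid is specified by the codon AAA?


Standard genetic code lookup.
Codon AAA -> Lys

Lys


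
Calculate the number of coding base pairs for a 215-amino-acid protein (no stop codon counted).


Each amino acid = 1 codon = 3 bp
bp = 215 * 3 = 645 bp

645 bp


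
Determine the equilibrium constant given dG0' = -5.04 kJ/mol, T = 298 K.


Keq = exp(-dG0 * 1000 / (R * T))
Keq = exp(-(-5.04) * 1000 / (8.314 * 298))
Keq = 7.6465

7.6465


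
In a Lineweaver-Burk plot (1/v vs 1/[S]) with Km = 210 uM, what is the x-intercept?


x-intercept = -1/Km
= -1/210
= -0.0048 1/uM

-0.0048 1/uM


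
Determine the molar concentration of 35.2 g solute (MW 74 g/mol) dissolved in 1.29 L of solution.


C = (mass / MW) / volume
C = (35.2 / 74) / 1.29
C = 0.3687 M

0.3687 M


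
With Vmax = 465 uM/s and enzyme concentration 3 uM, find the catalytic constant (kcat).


kcat = Vmax / [E]t
kcat = 465 / 3
kcat = 155.0 s^-1

155.0 s^-1


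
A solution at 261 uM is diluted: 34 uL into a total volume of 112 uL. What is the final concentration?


C2 = C1 * V1 / V2
C2 = 261 * 34 / 112
C2 = 79.2321 uM

79.2321 uM


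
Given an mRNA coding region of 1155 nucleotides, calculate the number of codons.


codons = nucleotides / 3
codons = 1155 / 3 = 385

385


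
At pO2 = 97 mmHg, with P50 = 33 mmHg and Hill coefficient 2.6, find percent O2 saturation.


Y = pO2^n / (P50^n + pO2^n)
Y = 97^2.6 / (33^2.6 + 97^2.6)
Y = 94.29%

94.29%


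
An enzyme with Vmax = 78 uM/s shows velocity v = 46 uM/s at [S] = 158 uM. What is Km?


Km = [S] * (Vmax - v) / v
Km = 158 * (78 - 46) / 46
Km = 109.913 uM

109.913 uM


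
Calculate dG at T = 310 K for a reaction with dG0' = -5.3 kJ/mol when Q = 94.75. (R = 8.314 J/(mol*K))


dG = dG0' + RT * ln(Q) / 1000
dG = -5.3 + 8.314 * 310 * ln(94.75) / 1000
dG = 6.4301 kJ/mol

6.4301 kJ/mol


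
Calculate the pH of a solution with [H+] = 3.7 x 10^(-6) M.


pH = -log10([H+])
pH = -log10(3.7 x 10^(-6))
pH = 5.4318

5.4318


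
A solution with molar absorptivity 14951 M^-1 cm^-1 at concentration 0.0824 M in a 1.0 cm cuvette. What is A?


A = epsilon * c * l
A = 14951 * 0.0824 * 1.0
A = 1231.9624

1231.9624


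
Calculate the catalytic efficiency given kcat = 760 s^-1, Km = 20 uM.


Catalytic efficiency = kcat / Km
= 760 / 20
= 38.0 uM^-1*s^-1

38.0 uM^-1*s^-1


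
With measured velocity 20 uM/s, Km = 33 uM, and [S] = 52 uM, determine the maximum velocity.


Vmax = v * (Km + [S]) / [S]
Vmax = 20 * (33 + 52) / 52
Vmax = 32.6923 uM/s

32.6923 uM/s


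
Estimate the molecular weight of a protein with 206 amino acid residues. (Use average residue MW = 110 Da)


MW = n_residues * 110 Da
MW = 206 * 110
MW = 22660 Da

22660 Da


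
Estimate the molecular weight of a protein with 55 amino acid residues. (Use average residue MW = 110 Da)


MW = n_residues * 110 Da
MW = 55 * 110
MW = 6050 Da

6050 Da


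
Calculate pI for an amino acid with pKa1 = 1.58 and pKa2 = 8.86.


pI = (pKa1 + pKa2) / 2
pI = (1.58 + 8.86) / 2
pI = 5.22

5.22


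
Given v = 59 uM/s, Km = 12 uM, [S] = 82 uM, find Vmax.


Vmax = v * (Km + [S]) / [S]
Vmax = 59 * (12 + 82) / 82
Vmax = 67.6341 uM/s

67.6341 uM/s


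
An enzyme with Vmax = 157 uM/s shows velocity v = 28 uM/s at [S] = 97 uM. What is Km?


Km = [S] * (Vmax - v) / v
Km = 97 * (157 - 28) / 28
Km = 446.8929 uM

446.8929 uM


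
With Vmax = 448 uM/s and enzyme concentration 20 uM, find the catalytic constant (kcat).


kcat = Vmax / [E]t
kcat = 448 / 20
kcat = 22.4 s^-1

22.4 s^-1


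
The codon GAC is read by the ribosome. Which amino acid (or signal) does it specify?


Standard genetic code lookup.
Codon GAC -> Asp

Asp


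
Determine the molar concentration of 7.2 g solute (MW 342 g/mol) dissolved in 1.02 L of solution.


C = (mass / MW) / volume
C = (7.2 / 342) / 1.02
C = 0.0206 M

0.0206 M


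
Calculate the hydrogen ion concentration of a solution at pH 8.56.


[H+] = 10^(-pH)
[H+] = 10^(-8.56)
[H+] = 2.754e-09 M

2.754e-09 M


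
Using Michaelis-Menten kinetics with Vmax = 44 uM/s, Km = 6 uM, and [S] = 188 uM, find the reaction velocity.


v = Vmax * [S] / (Km + [S])
v = 44 * 188 / (6 + 188)
v = 42.6392 uM/s

42.6392 uM/s


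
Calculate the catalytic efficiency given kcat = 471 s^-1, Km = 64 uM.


Catalytic efficiency = kcat / Km
= 471 / 64
= 7.3594 uM^-1*s^-1

7.3594 uM^-1*s^-1


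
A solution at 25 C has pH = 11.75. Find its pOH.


pOH = 14 - pH
pOH = 14 - 11.75
pOH = 2.25

2.25


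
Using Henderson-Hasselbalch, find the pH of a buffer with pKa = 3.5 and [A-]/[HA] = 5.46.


pH = pKa + log10([A-]/[HA])
pH = 3.5 + log10(5.46)
pH = 4.2372

4.2372


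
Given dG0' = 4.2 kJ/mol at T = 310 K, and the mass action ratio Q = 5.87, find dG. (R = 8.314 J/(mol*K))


dG = dG0' + RT * ln(Q) / 1000
dG = 4.2 + 8.314 * 310 * ln(5.87) / 1000
dG = 8.7615 kJ/mol

8.7615 kJ/mol


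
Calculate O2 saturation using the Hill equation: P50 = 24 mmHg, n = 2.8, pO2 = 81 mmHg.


Y = pO2^n / (P50^n + pO2^n)
Y = 81^2.8 / (24^2.8 + 81^2.8)
Y = 96.79%

96.79%


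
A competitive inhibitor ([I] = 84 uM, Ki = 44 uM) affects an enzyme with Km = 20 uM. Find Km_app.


Km_app = Km * (1 + [I]/Ki)
Km_app = 20 * (1 + 84/44)
Km_app = 58.1818 uM

58.1818 uM


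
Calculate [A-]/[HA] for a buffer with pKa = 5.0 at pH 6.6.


[A-]/[HA] = 10^(pH - pKa)
= 10^(6.6 - 5.0)
= 39.8107

39.8107


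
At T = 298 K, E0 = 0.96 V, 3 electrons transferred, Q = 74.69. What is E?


E = E0 - (RT/nF) * ln(Q)
E = 0.96 - (8.314 * 298 / (3 * 96485)) * ln(74.69)
E = 0.9231 V

0.9231 V


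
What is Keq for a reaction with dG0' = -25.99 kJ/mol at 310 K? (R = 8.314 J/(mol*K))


Keq = exp(-dG0 * 1000 / (R * T))
Keq = exp(-(-25.99) * 1000 / (8.314 * 310))
Keq = 23957.5821

23957.5821


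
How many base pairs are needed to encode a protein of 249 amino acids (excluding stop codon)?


Each amino acid = 1 codon = 3 bp
bp = 249 * 3 = 747 bp

747 bp


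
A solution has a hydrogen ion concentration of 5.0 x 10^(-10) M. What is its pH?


pH = -log10([H+])
pH = -log10(5.0 x 10^(-10))
pH = 9.301

9.301


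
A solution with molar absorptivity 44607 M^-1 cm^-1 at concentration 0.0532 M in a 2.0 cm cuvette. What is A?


A = epsilon * c * l
A = 44607 * 0.0532 * 2.0
A = 4746.1848

4746.1848


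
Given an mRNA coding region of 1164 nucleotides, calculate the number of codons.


codons = nucleotides / 3
codons = 1164 / 3 = 388

388


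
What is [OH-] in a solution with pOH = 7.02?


[OH-] = 10^(-pOH)
[OH-] = 10^(-7.02)
[OH-] = 9.550e-08 M

9.550e-08 M


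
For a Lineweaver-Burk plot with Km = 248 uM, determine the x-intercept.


x-intercept = -1/Km
= -1/248
= -0.004 1/uM

-0.004 1/uM


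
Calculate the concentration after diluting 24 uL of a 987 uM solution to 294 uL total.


C2 = C1 * V1 / V2
C2 = 987 * 24 / 294
C2 = 80.5714 uM

80.5714 uM


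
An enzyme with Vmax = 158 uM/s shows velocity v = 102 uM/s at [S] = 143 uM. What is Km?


Km = [S] * (Vmax - v) / v
Km = 143 * (158 - 102) / 102
Km = 78.5098 uM

78.5098 uM


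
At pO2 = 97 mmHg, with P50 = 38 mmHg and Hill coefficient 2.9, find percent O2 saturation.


Y = pO2^n / (P50^n + pO2^n)
Y = 97^2.9 / (38^2.9 + 97^2.9)
Y = 93.81%

93.81%


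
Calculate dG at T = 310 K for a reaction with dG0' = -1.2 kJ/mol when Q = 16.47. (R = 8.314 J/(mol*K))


dG = dG0' + RT * ln(Q) / 1000
dG = -1.2 + 8.314 * 310 * ln(16.47) / 1000
dG = 6.0205 kJ/mol

6.0205 kJ/mol


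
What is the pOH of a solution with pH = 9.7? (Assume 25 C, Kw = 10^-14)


pOH = 14 - pH
pOH = 14 - 9.7
pOH = 4.3

4.3


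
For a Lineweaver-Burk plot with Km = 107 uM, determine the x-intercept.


x-intercept = -1/Km
= -1/107
= -0.0093 1/uM

-0.0093 1/uM


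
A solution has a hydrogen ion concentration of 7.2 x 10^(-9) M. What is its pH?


pH = -log10([H+])
pH = -log10(7.2 x 10^(-9))
pH = 8.1427

8.1427


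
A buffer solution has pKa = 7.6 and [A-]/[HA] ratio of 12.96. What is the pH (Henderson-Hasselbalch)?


pH = pKa + log10([A-]/[HA])
pH = 7.6 + log10(12.96)
pH = 8.7126

8.7126


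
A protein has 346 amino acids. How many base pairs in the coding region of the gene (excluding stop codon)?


Each amino acid = 1 codon = 3 bp
bp = 346 * 3 = 1038 bp

1038 bp


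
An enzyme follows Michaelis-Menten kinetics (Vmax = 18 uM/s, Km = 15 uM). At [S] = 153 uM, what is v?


v = Vmax * [S] / (Km + [S])
v = 18 * 153 / (15 + 153)
v = 16.3929 uM/s

16.3929 uM/s


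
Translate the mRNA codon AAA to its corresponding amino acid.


Standard genetic code lookup.
Codon AAA -> Lys

Lys


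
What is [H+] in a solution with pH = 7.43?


[H+] = 10^(-pH)
[H+] = 10^(-7.43)
[H+] = 3.715e-08 M

3.715e-08 M


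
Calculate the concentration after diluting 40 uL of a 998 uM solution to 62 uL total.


C2 = C1 * V1 / V2
C2 = 998 * 40 / 62
C2 = 643.871 uM

643.871 uM


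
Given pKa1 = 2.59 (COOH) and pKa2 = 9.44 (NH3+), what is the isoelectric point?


pI = (pKa1 + pKa2) / 2
pI = (2.59 + 9.44) / 2
pI = 6.015

6.015


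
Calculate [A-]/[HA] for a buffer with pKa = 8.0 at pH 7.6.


[A-]/[HA] = 10^(pH - pKa)
= 10^(7.6 - 8.0)
= 0.3981

0.3981


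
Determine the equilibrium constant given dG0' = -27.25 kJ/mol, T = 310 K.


Keq = exp(-dG0 * 1000 / (R * T))
Keq = exp(-(-27.25) * 1000 / (8.314 * 310))
Keq = 39062.4241

39062.4241


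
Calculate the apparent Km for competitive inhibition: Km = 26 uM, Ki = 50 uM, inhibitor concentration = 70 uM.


Km_app = Km * (1 + [I]/Ki)
Km_app = 26 * (1 + 70/50)
Km_app = 62.4 uM

62.4 uM


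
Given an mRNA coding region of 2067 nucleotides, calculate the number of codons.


codons = nucleotides / 3
codons = 2067 / 3 = 689

689


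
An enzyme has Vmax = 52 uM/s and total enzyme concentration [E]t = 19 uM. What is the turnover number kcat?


kcat = Vmax / [E]t
kcat = 52 / 19
kcat = 2.7368 s^-1

2.7368 s^-1


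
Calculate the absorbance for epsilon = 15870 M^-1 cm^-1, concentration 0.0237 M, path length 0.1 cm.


A = epsilon * c * l
A = 15870 * 0.0237 * 0.1
A = 37.6119

37.6119


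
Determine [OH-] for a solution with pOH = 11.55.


[OH-] = 10^(-pOH)
[OH-] = 10^(-11.55)
[OH-] = 2.818e-12 M

2.818e-12 M


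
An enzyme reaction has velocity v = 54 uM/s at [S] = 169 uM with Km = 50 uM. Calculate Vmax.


Vmax = v * (Km + [S]) / [S]
Vmax = 54 * (50 + 169) / 169
Vmax = 69.9763 uM/s

69.9763 uM/s


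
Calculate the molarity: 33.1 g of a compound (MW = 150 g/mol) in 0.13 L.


C = (mass / MW) / volume
C = (33.1 / 150) / 0.13
C = 1.6974 M

1.6974 M


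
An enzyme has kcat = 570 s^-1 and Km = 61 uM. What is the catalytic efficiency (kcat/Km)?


Catalytic efficiency = kcat / Km
= 570 / 61
= 9.3443 uM^-1*s^-1

9.3443 uM^-1*s^-1


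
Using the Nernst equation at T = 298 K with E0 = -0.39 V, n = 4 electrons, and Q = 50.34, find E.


E = E0 - (RT/nF) * ln(Q)
E = -0.39 - (8.314 * 298 / (4 * 96485)) * ln(50.34)
E = -0.4152 V

-0.4152 V


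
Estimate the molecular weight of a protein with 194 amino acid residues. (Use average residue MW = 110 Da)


MW = n_residues * 110 Da
MW = 194 * 110
MW = 21340 Da

21340 Da


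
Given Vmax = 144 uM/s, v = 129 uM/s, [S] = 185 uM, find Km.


Km = [S] * (Vmax - v) / v
Km = 185 * (144 - 129) / 129
Km = 21.5116 uM

21.5116 uM


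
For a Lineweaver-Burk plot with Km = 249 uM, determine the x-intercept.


x-intercept = -1/Km
= -1/249
= -0.004 1/uM

-0.004 1/uM


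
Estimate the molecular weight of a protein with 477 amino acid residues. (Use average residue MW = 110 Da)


MW = n_residues * 110 Da
MW = 477 * 110
MW = 52470 Da

52470 Da


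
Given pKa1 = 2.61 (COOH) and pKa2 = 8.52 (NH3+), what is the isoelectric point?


pI = (pKa1 + pKa2) / 2
pI = (2.61 + 8.52) / 2
pI = 5.565

5.565


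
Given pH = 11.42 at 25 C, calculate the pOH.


pOH = 14 - pH
pOH = 14 - 11.42
pOH = 2.58

2.58


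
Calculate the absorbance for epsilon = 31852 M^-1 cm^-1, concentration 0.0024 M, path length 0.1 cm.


A = epsilon * c * l
A = 31852 * 0.0024 * 0.1
A = 7.6445

7.6445


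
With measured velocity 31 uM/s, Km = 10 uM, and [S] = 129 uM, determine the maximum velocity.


Vmax = v * (Km + [S]) / [S]
Vmax = 31 * (10 + 129) / 129
Vmax = 33.4031 uM/s

33.4031 uM/s


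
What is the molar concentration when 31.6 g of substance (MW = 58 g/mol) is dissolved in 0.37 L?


C = (mass / MW) / volume
C = (31.6 / 58) / 0.37
C = 1.4725 M

1.4725 M


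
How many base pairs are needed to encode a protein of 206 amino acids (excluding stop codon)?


Each amino acid = 1 codon = 3 bp
bp = 206 * 3 = 618 bp

618 bp


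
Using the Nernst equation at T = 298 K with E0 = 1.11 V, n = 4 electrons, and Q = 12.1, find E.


E = E0 - (RT/nF) * ln(Q)
E = 1.11 - (8.314 * 298 / (4 * 96485)) * ln(12.1)
E = 1.094 V

1.094 V


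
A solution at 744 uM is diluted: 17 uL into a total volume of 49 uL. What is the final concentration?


C2 = C1 * V1 / V2
C2 = 744 * 17 / 49
C2 = 258.1224 uM

258.1224 uM


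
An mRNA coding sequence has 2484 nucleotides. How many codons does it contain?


codons = nucleotides / 3
codons = 2484 / 3 = 828

828


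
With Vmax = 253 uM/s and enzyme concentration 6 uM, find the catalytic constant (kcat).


kcat = Vmax / [E]t
kcat = 253 / 6
kcat = 42.1667 s^-1

42.1667 s^-1


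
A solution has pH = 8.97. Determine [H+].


[H+] = 10^(-pH)
[H+] = 10^(-8.97)
[H+] = 1.072e-09 M

1.072e-09 M


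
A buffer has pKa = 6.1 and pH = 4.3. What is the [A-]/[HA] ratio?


[A-]/[HA] = 10^(pH - pKa)
= 10^(4.3 - 6.1)
= 0.0158

0.0158


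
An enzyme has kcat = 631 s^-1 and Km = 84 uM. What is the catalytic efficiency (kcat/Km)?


Catalytic efficiency = kcat / Km
= 631 / 84
= 7.5119 uM^-1*s^-1

7.5119 uM^-1*s^-1
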